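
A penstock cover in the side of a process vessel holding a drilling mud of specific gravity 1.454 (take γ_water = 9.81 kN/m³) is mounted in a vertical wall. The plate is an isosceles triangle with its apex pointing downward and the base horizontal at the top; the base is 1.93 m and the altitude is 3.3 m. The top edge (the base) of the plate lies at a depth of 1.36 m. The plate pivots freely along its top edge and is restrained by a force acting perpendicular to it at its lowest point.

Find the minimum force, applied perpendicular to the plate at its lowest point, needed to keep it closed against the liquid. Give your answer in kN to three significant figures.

P ≈ 45.6 kN

γ = 1.454 × 9.81 = 14.26374 kN/m³.
With the apex down, the centroid sits h/3 = 3.3/3 = 1.1 m below the base (the top edge), so the centroid depth is h_c = 1.36 + 1.1 = 2.46 m.
A = ½ × 1.93 × 3.3 = 3.1845 m².
Resultant F = γ·h_c·A = 14.26374 × 2.46 × 3.1845 = 111.74 kN.
I_c = b·h³/36 = 1.93 × 3.3³/36 = 1.92662 m⁴.
Centre of pressure: y_p = y_c + I_c/(y_c·A) = 2.46 + 1.92662/(2.46 × 3.1845) = 2.46 + 0.245935 = 2.70593 m along the plane.
The resultant acts 1.1 + 0.245935 = 1.34594 m (along the plate) below the hinge at the top edge, so the moment about the hinge is M = F × 1.34594 = 111.74 × 1.34594 = 150.395 kN·m.
A normal force at the bottom, 3.3 m from the hinge, must supply this moment: P = 150.395/3.3 = 45.5742 kN.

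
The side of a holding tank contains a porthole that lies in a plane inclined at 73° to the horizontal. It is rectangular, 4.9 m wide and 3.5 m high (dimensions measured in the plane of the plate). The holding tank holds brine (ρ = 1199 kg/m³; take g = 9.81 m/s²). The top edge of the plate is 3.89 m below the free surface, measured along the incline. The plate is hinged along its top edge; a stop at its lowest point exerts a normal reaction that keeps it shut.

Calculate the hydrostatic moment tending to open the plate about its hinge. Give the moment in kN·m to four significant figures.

γ = ρg = 1199 × 9.81 / 1000 = 11.76219 kN/m³.
Let θ = 73° be the plate's angle to the horizontal; measure y along the incline from where the plane meets the free surface. Vertical depth h = y·sinθ with sinθ = 0.956305.
The centroid lies 3.5/2 = 1.75 m below the top edge, so y_c = 3.89 + 1.75 = 5.64 m and h_c = 5.64 × 0.956305 = 5.39356 m.
A = 4.9 × 3.5 = 17.15 m².
Resultant F = γ·h_c·A = 11.76219 × 5.39356 × 17.15 = 1088 kN.
I_c = b·h³/12 = 4.9 × 3.5³/12 = 17.5073 m⁴.
Centre of pressure: y_p = y_c + I_c/(y_c·A) = 5.64 + 17.5073/(5.64 × 17.15) = 5.64 + 0.180999 = 5.821 m along the plane.
The resultant acts 1.75 + 0.180999 = 1.931 m (along the plate) below the hinge at the top edge, so the moment about the hinge is M = F × 1.931 = 1088 × 1.931 = 2100.93 kN·m.

M ≈ 2101 kN·m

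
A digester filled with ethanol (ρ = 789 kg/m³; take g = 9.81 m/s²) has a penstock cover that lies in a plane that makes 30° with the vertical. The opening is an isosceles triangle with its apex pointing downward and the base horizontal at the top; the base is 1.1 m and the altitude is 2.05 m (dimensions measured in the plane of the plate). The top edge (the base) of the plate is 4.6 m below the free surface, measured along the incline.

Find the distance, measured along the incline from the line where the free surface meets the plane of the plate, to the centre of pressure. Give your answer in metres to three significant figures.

γ = ρg = 789 × 9.81 / 1000 = 7.74009 kN/m³.
The plate makes 30° with the vertical, i.e. θ = 90° − 30° = 60° to the horizontal. Measuring y along the incline from the free-surface line, vertical depth h = y·sinθ with sinθ = 0.866025.
With the apex down, the centroid sits h/3 = 2.05/3 = 0.683333 m below the base (the top edge), so y_c = 4.6 + 0.683333 = 5.28333 m and h_c = 5.28333 × 0.866025 = 4.5755 m.
A = ½ × 1.1 × 2.05 = 1.1275 m².
Resultant F = γ·h_c·A = 7.74009 × 4.5755 × 1.1275 = 39.9302 kN.
I_c = b·h³/36 = 1.1 × 2.05³/36 = 0.26324 m⁴.
Centre of pressure: y_p = y_c + I_c/(y_c·A) = 5.28333 + 0.26324/(5.28333 × 1.1275) = 5.28333 + 0.0441904 = 5.32752 m along the plane.

y_p = 5.33 m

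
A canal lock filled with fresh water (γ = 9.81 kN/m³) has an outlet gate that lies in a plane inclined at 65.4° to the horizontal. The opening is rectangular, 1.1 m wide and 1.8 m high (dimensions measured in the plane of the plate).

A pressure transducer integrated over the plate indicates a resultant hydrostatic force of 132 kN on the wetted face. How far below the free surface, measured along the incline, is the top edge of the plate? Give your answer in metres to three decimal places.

y_top ≈ 6.574 m

γ = 9.81 kN/m³.
A = 1.1 × 1.8 = 1.98 m².
From F = γ·h_c·A, the centroid depth is h_c = 132/(9.81 × 1.98) = 6.79579 m.
Let θ = 65.4° be the plate's angle to the horizontal; measure y along the incline from where the plane meets the free surface. Vertical depth h = y·sinθ with sinθ = 0.909236.
Along the incline, y_c = h_c/sinθ = 6.79579/0.909236 = 7.47418 m.
The centroid lies 1.8/2 = 0.9 m below the top edge, so the top edge sits at y_top = 7.47418 − 0.9 = 6.57418 m along the incline.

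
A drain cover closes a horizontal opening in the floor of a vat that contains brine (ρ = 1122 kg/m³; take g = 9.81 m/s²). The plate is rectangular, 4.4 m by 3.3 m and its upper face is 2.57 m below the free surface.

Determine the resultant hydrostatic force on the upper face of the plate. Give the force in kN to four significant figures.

F ≈ 410.7 kN

γ = ρg = 1122 × 9.81 / 1000 = 11.00682 kN/m³.
The plate is horizontal, so pressure is uniform at p = γ·h = 11.00682 × 2.57 = 28.2875 kN/m².
A = 4.4 × 3.3 = 14.52 m².
F = p·A = 28.2875 × 14.52 = 410.735 kN.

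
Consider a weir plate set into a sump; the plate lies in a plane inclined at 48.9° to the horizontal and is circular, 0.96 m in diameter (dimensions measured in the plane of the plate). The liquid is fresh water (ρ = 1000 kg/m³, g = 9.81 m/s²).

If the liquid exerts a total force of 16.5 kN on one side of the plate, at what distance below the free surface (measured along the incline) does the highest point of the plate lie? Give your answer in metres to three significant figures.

γ = ρg = 1000 × 9.81 = 9810 N/m³ = 9.81 kN/m³.
A = π(0.48)² = 0.723823 m².
From F = γ·h_c·A, the centroid depth is h_c = 16.5/(9.81 × 0.723823) = 2.32371 m.
Let θ = 48.9° be the plate's angle to the horizontal; measure y along the incline from where the plane meets the free surface. Vertical depth h = y·sinθ with sinθ = 0.753563.
Along the incline, y_c = h_c/sinθ = 2.32371/0.753563 = 3.08363 m.
The centroid is at the centre, 0.48 m below the top of the plate, so the highest point sits at y_top = 3.08363 − 0.48 = 2.60363 m along the incline.

y_top ≈ 2.60 m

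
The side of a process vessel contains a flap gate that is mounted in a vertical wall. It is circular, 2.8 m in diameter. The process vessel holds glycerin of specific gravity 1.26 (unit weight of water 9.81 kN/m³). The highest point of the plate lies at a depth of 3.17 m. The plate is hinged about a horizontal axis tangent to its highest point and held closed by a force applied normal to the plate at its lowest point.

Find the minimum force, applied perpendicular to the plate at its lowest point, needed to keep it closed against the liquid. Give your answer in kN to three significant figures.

γ = 1.26 × 9.81 = 12.3606 kN/m³.
The centroid is at the centre, 1.4 m below the top of the plate, so the centroid depth is h_c = 3.17 + 1.4 = 4.57 m.
A = π(1.4)² = 6.15752 m².
Resultant F = γ·h_c·A = 12.3606 × 4.57 × 6.15752 = 347.826 kN.
I_c = πr⁴/4 = π × 1.4⁴/4 = 3.01719 m⁴.
Centre of pressure: y_p = y_c + I_c/(y_c·A) = 4.57 + 3.01719/(4.57 × 6.15752) = 4.57 + 0.107221 = 4.67722 m along the plane.
The resultant acts 1.4 + 0.107221 = 1.50722 m (along the plate) below the hinge at the top edge, so the moment about the hinge is M = F × 1.50722 = 347.826 × 1.50722 = 524.25 kN·m.
A normal force at the bottom, 2.8 m from the hinge, must supply this moment: P = 524.25/2.8 = 187.232 kN.

P ≈ 187 kN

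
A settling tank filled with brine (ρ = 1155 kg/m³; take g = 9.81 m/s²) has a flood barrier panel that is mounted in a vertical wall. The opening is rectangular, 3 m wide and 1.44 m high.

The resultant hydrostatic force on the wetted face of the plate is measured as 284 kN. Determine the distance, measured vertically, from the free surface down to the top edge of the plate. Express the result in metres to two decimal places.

d_top ≈ 5.08 m

γ = ρg = 1155 × 9.81 / 1000 = 11.33055 kN/m³.
A = 3 × 1.44 = 4.32 m².
From F = γ·h_c·A, the centroid depth is h_c = 284/(11.33055 × 4.32) = 5.80208 m.
The centroid lies 1.44/2 = 0.72 m below the top edge, so the top edge sits at h_top = 5.80208 − 0.72 = 5.08208 m below the surface.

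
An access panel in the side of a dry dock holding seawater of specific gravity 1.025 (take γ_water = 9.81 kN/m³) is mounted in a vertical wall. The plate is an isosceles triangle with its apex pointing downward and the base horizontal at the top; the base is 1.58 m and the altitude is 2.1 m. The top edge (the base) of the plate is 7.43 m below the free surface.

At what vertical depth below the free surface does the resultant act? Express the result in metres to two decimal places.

γ = 1.025 × 9.81 = 10.05525 kN/m³.
With the apex down, the centroid sits h/3 = 2.1/3 = 0.7 m below the base (the top edge), so the centroid depth is h_c = 7.43 + 0.7 = 8.13 m.
A = ½ × 1.58 × 2.1 = 1.659 m².
Resultant F = γ·h_c·A = 10.05525 × 8.13 × 1.659 = 135.622 kN.
I_c = b·h³/36 = 1.58 × 2.1³/36 = 0.406455 m⁴.
Centre of pressure: y_p = y_c + I_c/(y_c·A) = 8.13 + 0.406455/(8.13 × 1.659) = 8.13 + 0.0301353 = 8.16014 m along the plane.

h_p = 8.16 m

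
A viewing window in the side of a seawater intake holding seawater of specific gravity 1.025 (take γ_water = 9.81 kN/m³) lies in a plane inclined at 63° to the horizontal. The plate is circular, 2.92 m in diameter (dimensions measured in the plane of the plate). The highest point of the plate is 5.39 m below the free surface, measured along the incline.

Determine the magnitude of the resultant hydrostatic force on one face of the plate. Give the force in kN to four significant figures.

γ = 1.025 × 9.81 = 10.05525 kN/m³.
Let θ = 63° be the plate's angle to the horizontal; measure y along the incline from where the plane meets the free surface. Vertical depth h = y·sinθ with sinθ = 0.891007.
The centroid is at the centre, 1.46 m below the top of the plate, so y_c = 5.39 + 1.46 = 6.85 m and h_c = 6.85 × 0.891007 = 6.1034 m.
A = π(1.46)² = 6.69662 m².
Resultant F = γ·h_c·A = 10.05525 × 6.1034 × 6.69662 = 410.98 kN.

F ≈ 411.0 kN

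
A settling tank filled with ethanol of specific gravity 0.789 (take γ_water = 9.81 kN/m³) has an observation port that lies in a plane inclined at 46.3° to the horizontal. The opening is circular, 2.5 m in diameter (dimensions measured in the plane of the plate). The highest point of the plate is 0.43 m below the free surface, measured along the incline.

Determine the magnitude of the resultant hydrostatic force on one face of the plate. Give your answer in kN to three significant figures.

γ = 0.789 × 9.81 = 7.74009 kN/m³.
Let θ = 46.3° be the plate's angle to the horizontal; measure y along the incline from where the plane meets the free surface. Vertical depth h = y·sinθ with sinθ = 0.722967.
The centroid is at the centre, 1.25 m below the top of the plate, so y_c = 0.43 + 1.25 = 1.68 m and h_c = 1.68 × 0.722967 = 1.21458 m.
A = π(1.25)² = 4.90874 m².
Resultant F = γ·h_c·A = 7.74009 × 1.21458 × 4.90874 = 46.1469 kN.

F ≈ 46.1 kN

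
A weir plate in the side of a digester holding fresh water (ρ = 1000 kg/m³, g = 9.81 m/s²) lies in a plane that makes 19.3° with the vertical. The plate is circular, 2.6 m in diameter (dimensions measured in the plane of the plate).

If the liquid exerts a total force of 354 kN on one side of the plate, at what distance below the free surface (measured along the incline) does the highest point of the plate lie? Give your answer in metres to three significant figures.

γ = ρg = 1000 × 9.81 = 9810 N/m³ = 9.81 kN/m³.
A = π(1.3)² = 5.30929 m².
From F = γ·h_c·A, the centroid depth is h_c = 354/(9.81 × 5.30929) = 6.7967 m.
The plate makes 19.3° with the vertical, i.e. θ = 90° − 19.3° = 70.7° to the horizontal. Measuring y along the incline from the free-surface line, vertical depth h = y·sinθ with sinθ = 0.943801.
Along the incline, y_c = h_c/sinθ = 6.7967/0.943801 = 7.20141 m.
The centroid is at the centre, 1.3 m below the top of the plate, so the highest point sits at y_top = 7.20141 − 1.3 = 5.90141 m along the incline.

y_top ≈ 5.90 m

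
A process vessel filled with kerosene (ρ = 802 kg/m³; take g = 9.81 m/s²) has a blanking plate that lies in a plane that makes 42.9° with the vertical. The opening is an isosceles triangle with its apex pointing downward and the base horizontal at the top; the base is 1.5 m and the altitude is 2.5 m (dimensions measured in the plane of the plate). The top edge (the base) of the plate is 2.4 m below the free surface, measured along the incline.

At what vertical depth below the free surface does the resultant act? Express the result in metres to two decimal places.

h_p = 2.45 m

γ = ρg = 802 × 9.81 / 1000 = 7.86762 kN/m³.
The plate makes 42.9° with the vertical, i.e. θ = 90° − 42.9° = 47.1° to the horizontal. Measuring y along the incline from the free-surface line, vertical depth h = y·sinθ with sinθ = 0.732543.
With the apex down, the centroid sits h/3 = 2.5/3 = 0.833333 m below the base (the top edge), so y_c = 2.4 + 0.833333 = 3.23333 m and h_c = 3.23333 × 0.732543 = 2.36855 m.
A = ½ × 1.5 × 2.5 = 1.875 m².
Resultant F = γ·h_c·A = 7.86762 × 2.36855 × 1.875 = 34.9403 kN.
I_c = b·h³/36 = 1.5 × 2.5³/36 = 0.651042 m⁴.
Centre of pressure: y_p = y_c + I_c/(y_c·A) = 3.23333 + 0.651042/(3.23333 × 1.875) = 3.23333 + 0.107388 = 3.34072 m along the plane.
Vertically, h_p = y_p·sinθ = 3.34072 × 0.732543 = 2.44722 m.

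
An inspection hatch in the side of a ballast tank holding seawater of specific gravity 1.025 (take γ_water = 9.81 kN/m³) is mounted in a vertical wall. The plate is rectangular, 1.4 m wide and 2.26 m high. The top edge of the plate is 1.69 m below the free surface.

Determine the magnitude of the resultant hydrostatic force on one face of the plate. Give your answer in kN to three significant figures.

γ = 1.025 × 9.81 = 10.05525 kN/m³.
The centroid lies 2.26/2 = 1.13 m below the top edge, so the centroid depth is h_c = 1.69 + 1.13 = 2.82 m.
A = 1.4 × 2.26 = 3.164 m².
Resultant F = γ·h_c·A = 10.05525 × 2.82 × 3.164 = 89.7178 kN.

F ≈ 89.7 kN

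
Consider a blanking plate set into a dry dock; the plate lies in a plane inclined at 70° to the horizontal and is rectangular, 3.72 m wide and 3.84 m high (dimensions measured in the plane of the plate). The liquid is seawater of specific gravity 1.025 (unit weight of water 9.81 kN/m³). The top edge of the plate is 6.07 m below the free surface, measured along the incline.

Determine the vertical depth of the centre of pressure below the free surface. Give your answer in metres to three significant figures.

h_p = 7.65 m

γ = 1.025 × 9.81 = 10.05525 kN/m³.
Let θ = 70° be the plate's angle to the horizontal; measure y along the incline from where the plane meets the free surface. Vertical depth h = y·sinθ with sinθ = 0.939693.
The centroid lies 3.84/2 = 1.92 m below the top edge, so y_c = 6.07 + 1.92 = 7.99 m and h_c = 7.99 × 0.939693 = 7.50815 m.
A = 3.72 × 3.84 = 14.2848 m².
Resultant F = γ·h_c·A = 10.05525 × 7.50815 × 14.2848 = 1078.45 kN.
I_c = b·h³/12 = 3.72 × 3.84³/12 = 17.5532 m⁴.
Centre of pressure: y_p = y_c + I_c/(y_c·A) = 7.99 + 17.5532/(7.99 × 14.2848) = 7.99 + 0.153793 = 8.14379 m along the plane.
Vertically, h_p = y_p·sinθ = 8.14379 × 0.939693 = 7.65266 m.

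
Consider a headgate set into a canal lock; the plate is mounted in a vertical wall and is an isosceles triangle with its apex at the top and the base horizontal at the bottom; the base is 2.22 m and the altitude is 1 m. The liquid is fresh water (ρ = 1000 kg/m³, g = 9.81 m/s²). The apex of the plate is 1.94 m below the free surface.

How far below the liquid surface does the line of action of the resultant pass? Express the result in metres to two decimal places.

h_p = 2.63 m

γ = ρg = 1000 × 9.81 = 9810 N/m³ = 9.81 kN/m³.
With the apex up, the centroid sits 2h/3 = 2 × 1/3 = 0.666667 m below the apex, so the centroid depth is h_c = 1.94 + 0.666667 = 2.60667 m.
A = ½ × 2.22 × 1 = 1.11 m².
Resultant F = γ·h_c·A = 9.81 × 2.60667 × 1.11 = 28.3843 kN.
I_c = b·h³/36 = 2.22 × 1³/36 = 0.0616667 m⁴.
Centre of pressure: y_p = y_c + I_c/(y_c·A) = 2.60667 + 0.0616667/(2.60667 × 1.11) = 2.60667 + 0.0213129 = 2.62798 m along the plane.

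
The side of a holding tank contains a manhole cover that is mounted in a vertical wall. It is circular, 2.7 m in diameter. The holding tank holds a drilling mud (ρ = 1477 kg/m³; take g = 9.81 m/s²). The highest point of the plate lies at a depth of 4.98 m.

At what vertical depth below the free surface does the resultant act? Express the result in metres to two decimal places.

h_p = 6.40 m

γ = ρg = 1477 × 9.81 / 1000 = 14.48937 kN/m³.
The centroid is at the centre, 1.35 m below the top of the plate, so the centroid depth is h_c = 4.98 + 1.35 = 6.33 m.
A = π(1.35)² = 5.72555 m².
Resultant F = γ·h_c·A = 14.48937 × 6.33 × 5.72555 = 525.134 kN.
I_c = πr⁴/4 = π × 1.35⁴/4 = 2.6087 m⁴.
Centre of pressure: y_p = y_c + I_c/(y_c·A) = 6.33 + 2.6087/(6.33 × 5.72555) = 6.33 + 0.0719786 = 6.40198 m along the plane.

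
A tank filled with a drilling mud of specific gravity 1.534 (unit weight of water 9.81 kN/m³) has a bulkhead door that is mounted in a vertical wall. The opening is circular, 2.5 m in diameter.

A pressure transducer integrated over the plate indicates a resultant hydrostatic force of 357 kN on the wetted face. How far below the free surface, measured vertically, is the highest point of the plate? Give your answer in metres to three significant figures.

γ = 1.534 × 9.81 = 15.04854 kN/m³.
A = π(1.25)² = 4.90874 m².
From F = γ·h_c·A, the centroid depth is h_c = 357/(15.04854 × 4.90874) = 4.83286 m.
The centroid is at the centre, 1.25 m below the top of the plate, so the highest point sits at h_top = 4.83286 − 1.25 = 3.58286 m below the surface.

d_top ≈ 3.58 m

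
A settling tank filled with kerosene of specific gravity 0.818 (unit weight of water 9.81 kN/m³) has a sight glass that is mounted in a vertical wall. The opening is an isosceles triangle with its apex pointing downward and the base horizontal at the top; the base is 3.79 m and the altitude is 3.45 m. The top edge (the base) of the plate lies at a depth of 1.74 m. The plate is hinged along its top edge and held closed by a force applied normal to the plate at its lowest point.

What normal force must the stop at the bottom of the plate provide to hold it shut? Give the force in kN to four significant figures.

P ≈ 60.59 kN

γ = 0.818 × 9.81 = 8.02458 kN/m³.
With the apex down, the centroid sits h/3 = 3.45/3 = 1.15 m below the base (the top edge), so the centroid depth is h_c = 1.74 + 1.15 = 2.89 m.
A = ½ × 3.79 × 3.45 = 6.53775 m².
Resultant F = γ·h_c·A = 8.02458 × 2.89 × 6.53775 = 151.617 kN.
I_c = b·h³/36 = 3.79 × 3.45³/36 = 4.32309 m⁴.
Centre of pressure: y_p = y_c + I_c/(y_c·A) = 2.89 + 4.32309/(2.89 × 6.53775) = 2.89 + 0.228806 = 3.11881 m along the plane.
The resultant acts 1.15 + 0.228806 = 1.37881 m (along the plate) below the hinge at the top edge, so the moment about the hinge is M = F × 1.37881 = 151.617 × 1.37881 = 209.051 kN·m.
A normal force at the bottom, 3.45 m from the hinge, must supply this moment: P = 209.051/3.45 = 60.5945 kN.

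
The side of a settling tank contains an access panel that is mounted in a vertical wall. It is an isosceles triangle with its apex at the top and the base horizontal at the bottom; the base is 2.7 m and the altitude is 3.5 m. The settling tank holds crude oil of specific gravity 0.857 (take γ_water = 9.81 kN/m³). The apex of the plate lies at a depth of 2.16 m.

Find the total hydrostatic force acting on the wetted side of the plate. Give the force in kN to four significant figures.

F ≈ 178.5 kN

γ = 0.857 × 9.81 = 8.40717 kN/m³.
With the apex up, the centroid sits 2h/3 = 2 × 3.5/3 = 2.33333 m below the apex, so the centroid depth is h_c = 2.16 + 2.33333 = 4.49333 m.
A = ½ × 2.7 × 3.5 = 4.725 m².
Resultant F = γ·h_c·A = 8.40717 × 4.49333 × 4.725 = 178.492 kN.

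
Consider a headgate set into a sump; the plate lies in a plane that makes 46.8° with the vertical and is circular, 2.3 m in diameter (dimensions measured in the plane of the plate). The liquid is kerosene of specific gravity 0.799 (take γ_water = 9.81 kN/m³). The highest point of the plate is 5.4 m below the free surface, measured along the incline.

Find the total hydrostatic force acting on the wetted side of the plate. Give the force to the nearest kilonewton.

γ = 0.799 × 9.81 = 7.83819 kN/m³.
The plate makes 46.8° with the vertical, i.e. θ = 90° − 46.8° = 43.2° to the horizontal. Measuring y along the incline from the free-surface line, vertical depth h = y·sinθ with sinθ = 0.684547.
The centroid is at the centre, 1.15 m below the top of the plate, so y_c = 5.4 + 1.15 = 6.55 m and h_c = 6.55 × 0.684547 = 4.48378 m.
A = π(1.15)² = 4.15476 m².
Resultant F = γ·h_c·A = 7.83819 × 4.48378 × 4.15476 = 146.018 kN.

F ≈ 146 kN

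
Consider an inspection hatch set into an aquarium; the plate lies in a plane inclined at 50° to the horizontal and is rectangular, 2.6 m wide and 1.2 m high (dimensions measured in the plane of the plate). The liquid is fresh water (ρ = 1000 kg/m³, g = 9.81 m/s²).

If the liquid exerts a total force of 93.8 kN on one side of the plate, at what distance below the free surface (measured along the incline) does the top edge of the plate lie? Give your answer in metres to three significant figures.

γ = ρg = 1000 × 9.81 = 9810 N/m³ = 9.81 kN/m³.
A = 2.6 × 1.2 = 3.12 m².
From F = γ·h_c·A, the centroid depth is h_c = 93.8/(9.81 × 3.12) = 3.06464 m.
Let θ = 50° be the plate's angle to the horizontal; measure y along the incline from where the plane meets the free surface. Vertical depth h = y·sinθ with sinθ = 0.766044.
Along the incline, y_c = h_c/sinθ = 3.06464/0.766044 = 4.00061 m.
The centroid lies 1.2/2 = 0.6 m below the top edge, so the top edge sits at y_top = 4.00061 − 0.6 = 3.40061 m along the incline.

y_top ≈ 3.40 m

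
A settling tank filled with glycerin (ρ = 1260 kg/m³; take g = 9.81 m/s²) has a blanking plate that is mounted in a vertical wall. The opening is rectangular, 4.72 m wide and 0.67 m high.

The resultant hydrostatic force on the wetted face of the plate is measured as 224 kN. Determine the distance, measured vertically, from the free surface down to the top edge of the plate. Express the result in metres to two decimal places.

γ = ρg = 1260 × 9.81 / 1000 = 12.3606 kN/m³.
A = 4.72 × 0.67 = 3.1624 m².
From F = γ·h_c·A, the centroid depth is h_c = 224/(12.3606 × 3.1624) = 5.73049 m.
The centroid lies 0.67/2 = 0.335 m below the top edge, so the top edge sits at h_top = 5.73049 − 0.335 = 5.39549 m below the surface.

d_top ≈ 5.40 m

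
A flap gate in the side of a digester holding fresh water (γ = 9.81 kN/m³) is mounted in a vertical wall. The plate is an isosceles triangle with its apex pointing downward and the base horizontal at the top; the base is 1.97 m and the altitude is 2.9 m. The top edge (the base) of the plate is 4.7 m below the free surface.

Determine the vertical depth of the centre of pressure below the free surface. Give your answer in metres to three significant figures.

h_p = 5.75 m

γ = 9.81 kN/m³.
With the apex down, the centroid sits h/3 = 2.9/3 = 0.966667 m below the base (the top edge), so the centroid depth is h_c = 4.7 + 0.966667 = 5.66667 m.
A = ½ × 1.97 × 2.9 = 2.8565 m².
Resultant F = γ·h_c·A = 9.81 × 5.66667 × 2.8565 = 158.793 kN.
I_c = b·h³/36 = 1.97 × 2.9³/36 = 1.33462 m⁴.
Centre of pressure: y_p = y_c + I_c/(y_c·A) = 5.66667 + 1.33462/(5.66667 × 2.8565) = 5.66667 + 0.0824509 = 5.74912 m along the plane.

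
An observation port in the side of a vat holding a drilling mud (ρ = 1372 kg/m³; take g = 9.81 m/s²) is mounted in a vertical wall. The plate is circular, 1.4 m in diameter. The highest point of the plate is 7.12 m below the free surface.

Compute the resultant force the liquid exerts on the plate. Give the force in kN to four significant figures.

γ = ρg = 1372 × 9.81 / 1000 = 13.45932 kN/m³.
The centroid is at the centre, 0.7 m below the top of the plate, so the centroid depth is h_c = 7.12 + 0.7 = 7.82 m.
A = π(0.7)² = 1.53938 m².
Resultant F = γ·h_c·A = 13.45932 × 7.82 × 1.53938 = 162.023 kN.

F ≈ 162.0 kN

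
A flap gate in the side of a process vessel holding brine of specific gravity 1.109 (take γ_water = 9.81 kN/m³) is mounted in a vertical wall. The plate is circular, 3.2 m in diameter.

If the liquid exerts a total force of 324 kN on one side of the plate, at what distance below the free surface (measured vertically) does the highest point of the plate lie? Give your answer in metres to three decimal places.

γ = 1.109 × 9.81 = 10.87929 kN/m³.
A = π(1.6)² = 8.04248 m².
From F = γ·h_c·A, the centroid depth is h_c = 324/(10.87929 × 8.04248) = 3.70301 m.
The centroid is at the centre, 1.6 m below the top of the plate, so the highest point sits at h_top = 3.70301 − 1.6 = 2.10301 m below the surface.

d_top ≈ 2.103 m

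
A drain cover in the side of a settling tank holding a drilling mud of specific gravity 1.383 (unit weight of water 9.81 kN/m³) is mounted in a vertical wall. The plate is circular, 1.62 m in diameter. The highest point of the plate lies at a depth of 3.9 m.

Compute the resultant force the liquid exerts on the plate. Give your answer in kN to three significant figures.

F ≈ 132 kN

γ = 1.383 × 9.81 = 13.56723 kN/m³.
The centroid is at the centre, 0.81 m below the top of the plate, so the centroid depth is h_c = 3.9 + 0.81 = 4.71 m.
A = π(0.81)² = 2.0612 m².
Resultant F = γ·h_c·A = 13.56723 × 4.71 × 2.0612 = 131.714 kN.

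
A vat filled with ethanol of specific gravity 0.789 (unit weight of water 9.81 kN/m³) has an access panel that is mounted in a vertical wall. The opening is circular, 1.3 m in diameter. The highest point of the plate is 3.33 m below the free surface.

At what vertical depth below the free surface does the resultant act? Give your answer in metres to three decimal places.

h_p = 4.007 m

γ = 0.789 × 9.81 = 7.74009 kN/m³.
The centroid is at the centre, 0.65 m below the top of the plate, so the centroid depth is h_c = 3.33 + 0.65 = 3.98 m.
A = π(0.65)² = 1.32732 m².
Resultant F = γ·h_c·A = 7.74009 × 3.98 × 1.32732 = 40.8888 kN.
I_c = πr⁴/4 = π × 0.65⁴/4 = 0.140198 m⁴.
Centre of pressure: y_p = y_c + I_c/(y_c·A) = 3.98 + 0.140198/(3.98 × 1.32732) = 3.98 + 0.0265389 = 4.00654 m along the plane.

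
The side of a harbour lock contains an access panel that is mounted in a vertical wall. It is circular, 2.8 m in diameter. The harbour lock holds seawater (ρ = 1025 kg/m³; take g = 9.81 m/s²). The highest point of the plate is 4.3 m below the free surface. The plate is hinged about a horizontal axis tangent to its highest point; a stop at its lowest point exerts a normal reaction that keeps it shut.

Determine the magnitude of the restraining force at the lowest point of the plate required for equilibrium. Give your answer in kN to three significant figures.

γ = ρg = 1025 × 9.81 / 1000 = 10.05525 kN/m³.
The centroid is at the centre, 1.4 m below the top of the plate, so the centroid depth is h_c = 4.3 + 1.4 = 5.7 m.
A = π(1.4)² = 6.15752 m².
Resultant F = γ·h_c·A = 10.05525 × 5.7 × 6.15752 = 352.918 kN.
I_c = πr⁴/4 = π × 1.4⁴/4 = 3.01719 m⁴.
Centre of pressure: y_p = y_c + I_c/(y_c·A) = 5.7 + 3.01719/(5.7 × 6.15752) = 5.7 + 0.0859651 = 5.78597 m along the plane.
The resultant acts 1.4 + 0.0859651 = 1.48597 m (along the plate) below the hinge at the top edge, so the moment about the hinge is M = F × 1.48597 = 352.918 × 1.48597 = 524.426 kN·m.
A normal force at the bottom, 2.8 m from the hinge, must supply this moment: P = 524.426/2.8 = 187.295 kN.

P ≈ 187 kN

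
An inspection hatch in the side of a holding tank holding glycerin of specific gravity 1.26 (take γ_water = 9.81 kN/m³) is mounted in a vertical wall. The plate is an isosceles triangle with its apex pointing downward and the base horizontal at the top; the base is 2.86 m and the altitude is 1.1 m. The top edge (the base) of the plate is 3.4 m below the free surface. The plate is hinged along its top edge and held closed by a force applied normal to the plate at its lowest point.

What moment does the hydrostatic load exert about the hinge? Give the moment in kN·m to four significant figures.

γ = 1.26 × 9.81 = 12.3606 kN/m³.
With the apex down, the centroid sits h/3 = 1.1/3 = 0.366667 m below the base (the top edge), so the centroid depth is h_c = 3.4 + 0.366667 = 3.76667 m.
A = ½ × 2.86 × 1.1 = 1.573 m².
Resultant F = γ·h_c·A = 12.3606 × 3.76667 × 1.573 = 73.2362 kN.
I_c = b·h³/36 = 2.86 × 1.1³/36 = 0.105741 m⁴.
Centre of pressure: y_p = y_c + I_c/(y_c·A) = 3.76667 + 0.105741/(3.76667 × 1.573) = 3.76667 + 0.0178467 = 3.78452 m along the plane.
The resultant acts 0.366667 + 0.0178467 = 0.384514 m (along the plate) below the hinge at the top edge, so the moment about the hinge is M = F × 0.384514 = 73.2362 × 0.384514 = 28.1603 kN·m.

M ≈ 28.16 kN·m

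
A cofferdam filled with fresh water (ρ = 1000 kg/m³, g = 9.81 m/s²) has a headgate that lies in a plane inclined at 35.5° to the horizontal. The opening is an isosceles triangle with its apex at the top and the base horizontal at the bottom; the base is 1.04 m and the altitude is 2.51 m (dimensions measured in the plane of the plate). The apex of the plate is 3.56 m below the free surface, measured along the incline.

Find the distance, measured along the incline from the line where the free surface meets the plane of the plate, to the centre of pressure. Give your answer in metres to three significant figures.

γ = ρg = 1000 × 9.81 = 9810 N/m³ = 9.81 kN/m³.
Let θ = 35.5° be the plate's angle to the horizontal; measure y along the incline from where the plane meets the free surface. Vertical depth h = y·sinθ with sinθ = 0.580703.
With the apex up, the centroid sits 2h/3 = 2 × 2.51/3 = 1.67333 m below the apex, so y_c = 3.56 + 1.67333 = 5.23333 m and h_c = 5.23333 × 0.580703 = 3.03901 m.
A = ½ × 1.04 × 2.51 = 1.3052 m².
Resultant F = γ·h_c·A = 9.81 × 3.03901 × 1.3052 = 38.9115 kN.
I_c = b·h³/36 = 1.04 × 2.51³/36 = 0.456827 m⁴.
Centre of pressure: y_p = y_c + I_c/(y_c·A) = 5.23333 + 0.456827/(5.23333 × 1.3052) = 5.23333 + 0.06688 = 5.30021 m along the plane.

y_p = 5.30 m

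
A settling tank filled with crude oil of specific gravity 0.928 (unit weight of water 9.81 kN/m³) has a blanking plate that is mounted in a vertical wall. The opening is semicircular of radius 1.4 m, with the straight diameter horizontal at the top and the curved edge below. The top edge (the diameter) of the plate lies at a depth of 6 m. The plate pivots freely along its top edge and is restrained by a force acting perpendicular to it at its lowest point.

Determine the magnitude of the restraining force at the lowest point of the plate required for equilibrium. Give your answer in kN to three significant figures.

P ≈ 81.2 kN

γ = 0.928 × 9.81 = 9.10368 kN/m³.
The centroid of a semicircle lies 4r/(3π) = 0.594178 m from the diameter, here below the top edge, so the centroid depth is h_c = 6 + 0.594178 = 6.59418 m.
A = πr²/2 = π × 1.4²/2 = 3.07876 m².
Resultant F = γ·h_c·A = 9.10368 × 6.59418 × 3.07876 = 184.822 kN.
I_c = (π/8 − 8/(9π))·r⁴ = 0.109757 × 1.4⁴ = 0.421642 m⁴.
Centre of pressure: y_p = y_c + I_c/(y_c·A) = 6.59418 + 0.421642/(6.59418 × 3.07876) = 6.59418 + 0.0207686 = 6.61495 m along the plane.
The resultant acts 0.594178 + 0.0207686 = 0.614947 m (along the plate) below the hinge at the top edge, so the moment about the hinge is M = F × 0.614947 = 184.822 × 0.614947 = 113.656 kN·m.
A normal force at the bottom, 1.4 m from the hinge, must supply this moment: P = 113.656/1.4 = 81.1829 kN.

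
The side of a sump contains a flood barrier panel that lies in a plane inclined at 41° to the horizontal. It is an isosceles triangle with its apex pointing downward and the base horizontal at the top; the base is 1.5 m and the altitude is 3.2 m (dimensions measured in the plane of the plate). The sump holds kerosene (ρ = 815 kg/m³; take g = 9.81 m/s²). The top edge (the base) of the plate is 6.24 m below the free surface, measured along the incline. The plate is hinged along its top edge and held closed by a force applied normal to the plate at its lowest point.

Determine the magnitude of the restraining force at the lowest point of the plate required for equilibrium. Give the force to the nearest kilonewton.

P ≈ 33 kN

γ = ρg = 815 × 9.81 / 1000 = 7.99515 kN/m³.
Let θ = 41° be the plate's angle to the horizontal; measure y along the incline from where the plane meets the free surface. Vertical depth h = y·sinθ with sinθ = 0.656059.
With the apex down, the centroid sits h/3 = 3.2/3 = 1.06667 m below the base (the top edge), so y_c = 6.24 + 1.06667 = 7.30667 m and h_c = 7.30667 × 0.656059 = 4.79361 m.
A = ½ × 1.5 × 3.2 = 2.4 m².
Resultant F = γ·h_c·A = 7.99515 × 4.79361 × 2.4 = 91.9815 kN.
I_c = b·h³/36 = 1.5 × 3.2³/36 = 1.36533 m⁴.
Centre of pressure: y_p = y_c + I_c/(y_c·A) = 7.30667 + 1.36533/(7.30667 × 2.4) = 7.30667 + 0.0778587 = 7.38453 m along the plane.
The resultant acts 1.06667 + 0.0778587 = 1.14453 m (along the plate) below the hinge at the top edge, so the moment about the hinge is M = F × 1.14453 = 91.9815 × 1.14453 = 105.276 kN·m.
A normal force at the bottom, 3.2 m from the hinge, must supply this moment: P = 105.276/3.2 = 32.8987 kN.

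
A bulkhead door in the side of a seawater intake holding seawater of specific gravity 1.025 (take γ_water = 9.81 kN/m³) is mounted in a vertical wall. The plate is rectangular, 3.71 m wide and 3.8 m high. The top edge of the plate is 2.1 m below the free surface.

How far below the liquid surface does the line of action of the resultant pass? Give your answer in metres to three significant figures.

h_p = 4.30 m

γ = 1.025 × 9.81 = 10.05525 kN/m³.
The centroid lies 3.8/2 = 1.9 m below the top edge, so the centroid depth is h_c = 2.1 + 1.9 = 4 m.
A = 3.71 × 3.8 = 14.098 m².
Resultant F = γ·h_c·A = 10.05525 × 4 × 14.098 = 567.036 kN.
I_c = b·h³/12 = 3.71 × 3.8³/12 = 16.9646 m⁴.
Centre of pressure: y_p = y_c + I_c/(y_c·A) = 4 + 16.9646/(4 × 14.098) = 4 + 0.300833 = 4.30083 m along the plane.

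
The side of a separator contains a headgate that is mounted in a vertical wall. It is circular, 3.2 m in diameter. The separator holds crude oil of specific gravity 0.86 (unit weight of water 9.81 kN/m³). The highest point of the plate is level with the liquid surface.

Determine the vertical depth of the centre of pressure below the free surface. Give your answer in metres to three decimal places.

γ = 0.86 × 9.81 = 8.4366 kN/m³.
The centroid is at the centre, 1.6 m below the top of the plate, so the centroid depth is h_c = 1.6 m.
A = π(1.6)² = 8.04248 m².
Resultant F = γ·h_c·A = 8.4366 × 1.6 × 8.04248 = 108.562 kN.
I_c = πr⁴/4 = π × 1.6⁴/4 = 5.14719 m⁴.
Centre of pressure: y_p = y_c + I_c/(y_c·A) = 1.6 + 5.14719/(1.6 × 8.04248) = 1.6 + 0.4 = 2 m along the plane.

h_p = 2.000 m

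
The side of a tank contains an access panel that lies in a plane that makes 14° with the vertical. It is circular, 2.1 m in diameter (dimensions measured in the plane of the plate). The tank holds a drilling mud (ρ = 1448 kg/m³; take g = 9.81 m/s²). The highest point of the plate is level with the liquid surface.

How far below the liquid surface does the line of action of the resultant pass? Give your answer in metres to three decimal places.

h_p = 1.274 m

γ = ρg = 1448 × 9.81 / 1000 = 14.20488 kN/m³.
The plate makes 14° with the vertical, i.e. θ = 90° − 14° = 76° to the horizontal. Measuring y along the incline from the free-surface line, vertical depth h = y·sinθ with sinθ = 0.970296.
The centroid is at the centre, 1.05 m below the top of the plate, so y_c = 1.05 m and h_c = 1.05 × 0.970296 = 1.01881 m.
A = π(1.05)² = 3.46361 m².
Resultant F = γ·h_c·A = 14.20488 × 1.01881 × 3.46361 = 50.1256 kN.
I_c = πr⁴/4 = π × 1.05⁴/4 = 0.954656 m⁴.
Centre of pressure: y_p = y_c + I_c/(y_c·A) = 1.05 + 0.954656/(1.05 × 3.46361) = 1.05 + 0.2625 = 1.3125 m along the plane.
Vertically, h_p = y_p·sinθ = 1.3125 × 0.970296 = 1.27351 m.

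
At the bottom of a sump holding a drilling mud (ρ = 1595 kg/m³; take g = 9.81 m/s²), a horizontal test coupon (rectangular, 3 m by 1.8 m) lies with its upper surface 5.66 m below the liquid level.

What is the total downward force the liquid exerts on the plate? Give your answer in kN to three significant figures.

F ≈ 478 kN

γ = ρg = 1595 × 9.81 / 1000 = 15.64695 kN/m³.
The plate is horizontal, so pressure is uniform at p = γ·h = 15.64695 × 5.66 = 88.5617 kN/m².
A = 3 × 1.8 = 5.4 m².
F = p·A = 88.5617 × 5.4 = 478.233 kN.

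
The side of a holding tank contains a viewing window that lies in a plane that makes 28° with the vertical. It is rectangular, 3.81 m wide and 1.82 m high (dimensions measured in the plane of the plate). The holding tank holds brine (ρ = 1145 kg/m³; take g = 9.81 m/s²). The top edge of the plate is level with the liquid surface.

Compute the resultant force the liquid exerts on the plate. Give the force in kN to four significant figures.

F ≈ 62.58 kN

γ = ρg = 1145 × 9.81 / 1000 = 11.23245 kN/m³.
The plate makes 28° with the vertical, i.e. θ = 90° − 28° = 62° to the horizontal. Measuring y along the incline from the free-surface line, vertical depth h = y·sinθ with sinθ = 0.882948.
The centroid lies 1.82/2 = 0.91 m below the top edge, so y_c = 0.91 m and h_c = 0.91 × 0.882948 = 0.803483 m.
A = 3.81 × 1.82 = 6.9342 m².
Resultant F = γ·h_c·A = 11.23245 × 0.803483 × 6.9342 = 62.5817 kN.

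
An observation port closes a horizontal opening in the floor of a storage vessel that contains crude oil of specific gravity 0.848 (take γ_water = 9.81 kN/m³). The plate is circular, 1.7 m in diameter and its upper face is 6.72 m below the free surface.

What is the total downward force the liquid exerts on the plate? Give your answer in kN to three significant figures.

F ≈ 127 kN

γ = 0.848 × 9.81 = 8.31888 kN/m³.
The plate is horizontal, so pressure is uniform at p = γ·h = 8.31888 × 6.72 = 55.9029 kN/m².
A = π(0.85)² = 2.2698 m².
F = p·A = 55.9029 × 2.2698 = 126.888 kN.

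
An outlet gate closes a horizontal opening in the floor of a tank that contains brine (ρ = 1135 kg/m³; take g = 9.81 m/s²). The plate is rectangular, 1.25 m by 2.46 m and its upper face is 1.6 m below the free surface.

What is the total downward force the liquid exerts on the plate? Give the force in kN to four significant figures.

F ≈ 54.78 kN

γ = ρg = 1135 × 9.81 / 1000 = 11.13435 kN/m³.
The plate is horizontal, so pressure is uniform at p = γ·h = 11.13435 × 1.6 = 17.815 kN/m².
A = 1.25 × 2.46 = 3.075 m².
F = p·A = 17.815 × 3.075 = 54.7811 kN.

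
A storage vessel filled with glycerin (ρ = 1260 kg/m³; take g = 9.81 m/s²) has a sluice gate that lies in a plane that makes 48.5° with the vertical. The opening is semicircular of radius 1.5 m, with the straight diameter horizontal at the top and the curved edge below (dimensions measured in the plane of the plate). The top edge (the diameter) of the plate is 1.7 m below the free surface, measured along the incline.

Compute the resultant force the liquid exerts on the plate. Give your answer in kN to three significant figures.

γ = ρg = 1260 × 9.81 / 1000 = 12.3606 kN/m³.
The plate makes 48.5° with the vertical, i.e. θ = 90° − 48.5° = 41.5° to the horizontal. Measuring y along the incline from the free-surface line, vertical depth h = y·sinθ with sinθ = 0.662620.
The centroid of a semicircle lies 4r/(3π) = 0.63662 m from the diameter, here below the top edge, so y_c = 1.7 + 0.63662 = 2.33662 m and h_c = 2.33662 × 0.662620 = 1.54829 m.
A = πr²/2 = π × 1.5²/2 = 3.53429 m².
Resultant F = γ·h_c·A = 12.3606 × 1.54829 × 3.53429 = 67.6385 kN.

F ≈ 67.6 kN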